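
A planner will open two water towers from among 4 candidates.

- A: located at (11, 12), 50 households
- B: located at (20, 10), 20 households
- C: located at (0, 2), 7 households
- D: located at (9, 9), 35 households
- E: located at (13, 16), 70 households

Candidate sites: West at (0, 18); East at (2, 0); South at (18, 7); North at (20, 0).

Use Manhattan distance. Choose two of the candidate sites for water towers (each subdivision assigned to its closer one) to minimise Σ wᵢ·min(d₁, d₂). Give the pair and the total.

{East, South}, total 2093

Evaluate every pair (each demand assigned to the nearer of the two):
  {East, South}: total = 2093
  {West, South}: total = 2177
  {South, North}: total = 2219
  {West, North}: total = 2842
  {West, East}: total = 3048
  {East, North}: total = 3448
Best pair: {East, South} with total 2093.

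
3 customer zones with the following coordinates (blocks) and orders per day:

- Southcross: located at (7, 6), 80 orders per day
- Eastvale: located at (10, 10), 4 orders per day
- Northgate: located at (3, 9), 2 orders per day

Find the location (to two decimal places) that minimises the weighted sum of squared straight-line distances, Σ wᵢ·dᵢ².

The minimiser of Σwᵢ‖p−pᵢ‖² is the weighted centroid p* = (Σwᵢpᵢ)/(Σwᵢ).
Σwᵢ = 86.
Σwᵢxᵢ = 80·7 + 4·10 + 2·3 = 606.
Σwᵢyᵢ = 80·6 + 4·10 + 2·9 = 538.
x* = 606/86 = 7.05, y* = 538/86 = 6.26.

(7.05, 6.26)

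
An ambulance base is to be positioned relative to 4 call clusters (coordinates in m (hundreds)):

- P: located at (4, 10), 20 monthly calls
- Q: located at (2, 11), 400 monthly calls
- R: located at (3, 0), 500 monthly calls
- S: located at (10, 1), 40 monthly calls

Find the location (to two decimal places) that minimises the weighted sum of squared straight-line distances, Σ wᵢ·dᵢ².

The minimiser of Σwᵢ‖p−pᵢ‖² is the weighted centroid p* = (Σwᵢpᵢ)/(Σwᵢ).
Σwᵢ = 960.
Σwᵢxᵢ = 20·4 + 400·2 + 500·3 + 40·10 = 2780.
Σwᵢyᵢ = 20·10 + 400·11 + 500·0 + 40·1 = 4640.
x* = 2780/960 = 2.90, y* = 4640/960 = 4.83.

(2.90, 4.83)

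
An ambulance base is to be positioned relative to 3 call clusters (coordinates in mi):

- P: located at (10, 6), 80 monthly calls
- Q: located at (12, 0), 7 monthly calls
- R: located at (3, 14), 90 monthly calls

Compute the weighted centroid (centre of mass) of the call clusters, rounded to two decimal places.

The minimiser of Σwᵢ‖p−pᵢ‖² is the weighted centroid p* = (Σwᵢpᵢ)/(Σwᵢ).
Σwᵢ = 177.
Σwᵢxᵢ = 80·10 + 7·12 + 90·3 = 1154.
Σwᵢyᵢ = 80·6 + 7·0 + 90·14 = 1740.
x* = 1154/177 = 6.52, y* = 1740/177 = 9.83.

(6.52, 9.83)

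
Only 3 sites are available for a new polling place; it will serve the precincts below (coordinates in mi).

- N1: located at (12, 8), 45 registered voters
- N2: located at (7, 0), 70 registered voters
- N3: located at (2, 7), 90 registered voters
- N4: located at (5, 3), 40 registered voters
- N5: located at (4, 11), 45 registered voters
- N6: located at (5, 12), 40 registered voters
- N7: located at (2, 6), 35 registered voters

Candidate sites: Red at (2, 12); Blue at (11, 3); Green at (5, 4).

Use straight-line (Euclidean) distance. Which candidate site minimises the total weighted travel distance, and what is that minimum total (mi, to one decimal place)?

Green, total 1862.1 mi

Total weighted distance at each candidate:
  Red (2, 12): total = 2654.8
  Blue (11, 3): total = 2948.9
  Green (5, 4): total = 1862.1
Minimum is at Green with total 1862.1 mi.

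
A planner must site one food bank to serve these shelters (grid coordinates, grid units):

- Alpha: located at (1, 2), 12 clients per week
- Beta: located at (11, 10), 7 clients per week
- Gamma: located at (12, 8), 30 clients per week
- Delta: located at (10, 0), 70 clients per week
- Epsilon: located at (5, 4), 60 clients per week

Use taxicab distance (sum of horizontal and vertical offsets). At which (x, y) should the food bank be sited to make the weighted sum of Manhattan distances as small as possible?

Manhattan distance separates: Σwᵢ(|x−xᵢ|+|y−yᵢ|) = Σwᵢ|x−xᵢ| + Σwᵢ|y−yᵢ|, so x and y are optimised independently as 1-D weighted medians.
Total weight W = 179; half = 89.5.
x-coordinate, sorted with cumulative weight:
  x=1 (Alpha, w=12) cum 12
  x=5 (Epsilon, w=60) cum 72
  x=10 (Delta, w=70) cum 142  ← median
  x=11 (Beta, w=7) cum 149
  x=12 (Gamma, w=30) cum 179
⇒ x* = 10
y-coordinate, sorted with cumulative weight:
  y=0 (Delta, w=70) cum 70
  y=2 (Alpha, w=12) cum 82
  y=4 (Epsilon, w=60) cum 142  ← median
  y=8 (Gamma, w=30) cum 172
  y=10 (Beta, w=7) cum 179
⇒ y* = 4

(10, 4)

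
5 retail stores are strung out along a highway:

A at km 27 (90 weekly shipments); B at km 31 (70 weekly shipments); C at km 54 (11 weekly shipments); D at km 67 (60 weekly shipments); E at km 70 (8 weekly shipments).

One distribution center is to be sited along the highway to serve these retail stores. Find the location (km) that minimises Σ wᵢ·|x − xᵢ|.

For a sum of weighted absolute distances on a line, the optimum is the weighted median (not the mean). Total weight W = 239; half-weight = 119.5.
Sort by position and accumulate weight:
  km 27 (A, w=90) → cum 90
  km 31 (B, w=70) → cum 160  ≥ 119.5 → median here
  km 54 (C, w=11) → cum 171
  km 67 (D, w=60) → cum 231
  km 70 (E, w=8) → cum 239
Optimal location: km 31.

x = 31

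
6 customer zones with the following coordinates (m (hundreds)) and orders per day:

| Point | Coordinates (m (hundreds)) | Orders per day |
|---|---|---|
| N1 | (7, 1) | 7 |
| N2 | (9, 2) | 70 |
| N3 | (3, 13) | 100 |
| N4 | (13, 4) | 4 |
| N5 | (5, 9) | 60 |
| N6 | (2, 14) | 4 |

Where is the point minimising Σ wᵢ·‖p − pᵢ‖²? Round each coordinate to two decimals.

The minimiser of Σwᵢ‖p−pᵢ‖² is the weighted centroid p* = (Σwᵢpᵢ)/(Σwᵢ).
Σwᵢ = 245.
Σwᵢxᵢ = 7·7 + 70·9 + 100·3 + 4·13 + 60·5 + 4·2 = 1339.
Σwᵢyᵢ = 7·1 + 70·2 + 100·13 + 4·4 + 60·9 + 4·14 = 2059.
x* = 1339/245 = 5.47, y* = 2059/245 = 8.40.

(5.47, 8.40)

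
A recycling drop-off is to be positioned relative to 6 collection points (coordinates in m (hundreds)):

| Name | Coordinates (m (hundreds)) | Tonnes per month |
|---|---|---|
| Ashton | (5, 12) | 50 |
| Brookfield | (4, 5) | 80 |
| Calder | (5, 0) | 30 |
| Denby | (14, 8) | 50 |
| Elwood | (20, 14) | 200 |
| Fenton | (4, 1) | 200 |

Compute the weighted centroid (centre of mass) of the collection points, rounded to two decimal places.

(10.20, 7.21)

The minimiser of Σwᵢ‖p−pᵢ‖² is the weighted centroid p* = (Σwᵢpᵢ)/(Σwᵢ).
Σwᵢ = 610.
Σwᵢxᵢ = 50·5 + 80·4 + 30·5 + 50·14 + 200·20 + 200·4 = 6220.
Σwᵢyᵢ = 50·12 + 80·5 + 30·0 + 50·8 + 200·14 + 200·1 = 4400.
x* = 6220/610 = 10.20, y* = 4400/610 = 7.21.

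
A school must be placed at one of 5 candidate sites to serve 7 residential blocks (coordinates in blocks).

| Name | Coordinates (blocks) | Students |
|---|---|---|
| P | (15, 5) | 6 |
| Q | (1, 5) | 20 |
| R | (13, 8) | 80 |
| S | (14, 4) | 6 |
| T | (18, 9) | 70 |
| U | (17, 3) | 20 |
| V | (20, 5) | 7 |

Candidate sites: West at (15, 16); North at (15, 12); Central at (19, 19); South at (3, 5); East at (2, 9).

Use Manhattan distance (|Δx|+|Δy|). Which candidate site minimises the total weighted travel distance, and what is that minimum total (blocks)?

North, total 1720 blocks

Total weighted distance at each candidate:
  West (15, 16): total = 2556
  North (15, 12): total = 1720
  Central (19, 19): total = 3463
  South (3, 5): total = 2993
  East (2, 9): total = 2958
Minimum is at North with total 1720 blocks.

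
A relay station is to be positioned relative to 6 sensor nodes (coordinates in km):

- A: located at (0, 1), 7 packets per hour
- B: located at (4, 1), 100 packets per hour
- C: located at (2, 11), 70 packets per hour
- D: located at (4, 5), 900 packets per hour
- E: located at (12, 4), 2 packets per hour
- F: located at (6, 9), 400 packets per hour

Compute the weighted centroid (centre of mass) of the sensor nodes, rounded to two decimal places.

(4.44, 6.08)

The minimiser of Σwᵢ‖p−pᵢ‖² is the weighted centroid p* = (Σwᵢpᵢ)/(Σwᵢ).
Σwᵢ = 1479.
Σwᵢxᵢ = 7·0 + 100·4 + 70·2 + 900·4 + 2·12 + 400·6 = 6564.
Σwᵢyᵢ = 7·1 + 100·1 + 70·11 + 900·5 + 2·4 + 400·9 = 8985.
x* = 6564/1479 = 4.44, y* = 8985/1479 = 6.08.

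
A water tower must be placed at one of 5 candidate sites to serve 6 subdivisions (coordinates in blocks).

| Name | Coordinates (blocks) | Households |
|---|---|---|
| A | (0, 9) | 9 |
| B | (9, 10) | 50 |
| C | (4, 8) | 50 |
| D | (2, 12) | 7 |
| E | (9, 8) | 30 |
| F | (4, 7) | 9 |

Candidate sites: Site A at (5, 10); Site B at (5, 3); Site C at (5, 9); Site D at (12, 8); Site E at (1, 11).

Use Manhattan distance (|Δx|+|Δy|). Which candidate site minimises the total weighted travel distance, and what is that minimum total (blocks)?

Site C, total 614 blocks

Total weighted distance at each candidate:
  Site A (5, 10): total = 655
  Site B (5, 3): total = 1348
  Site C (5, 9): total = 614
  Site D (12, 8): total = 1036
  Site E (1, 11): total = 1184
Minimum is at Site C with total 614 blocks.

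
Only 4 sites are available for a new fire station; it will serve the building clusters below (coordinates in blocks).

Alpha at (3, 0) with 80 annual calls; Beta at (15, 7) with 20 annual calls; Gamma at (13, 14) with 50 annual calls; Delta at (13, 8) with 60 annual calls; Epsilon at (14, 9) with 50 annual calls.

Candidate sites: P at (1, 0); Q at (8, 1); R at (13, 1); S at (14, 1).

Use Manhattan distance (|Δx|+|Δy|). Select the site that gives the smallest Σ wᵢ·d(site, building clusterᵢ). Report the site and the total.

R, total 2560 blocks

Total weighted distance at each candidate:
  P (1, 0): total = 4180
  Q (8, 1): total = 3060
  R (13, 1): total = 2560
  S (14, 1): total = 2680
Minimum is at R with total 2560 blocks.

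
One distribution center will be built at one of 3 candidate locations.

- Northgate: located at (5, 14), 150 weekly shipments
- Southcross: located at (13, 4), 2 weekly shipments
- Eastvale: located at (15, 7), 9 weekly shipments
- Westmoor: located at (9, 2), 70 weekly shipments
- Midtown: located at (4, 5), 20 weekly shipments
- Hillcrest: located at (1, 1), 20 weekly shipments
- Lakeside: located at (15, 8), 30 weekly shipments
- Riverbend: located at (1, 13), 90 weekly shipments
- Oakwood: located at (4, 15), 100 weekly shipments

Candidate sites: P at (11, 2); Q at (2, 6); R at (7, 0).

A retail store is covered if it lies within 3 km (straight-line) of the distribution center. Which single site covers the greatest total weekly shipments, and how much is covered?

Coverage radius r = 3 km; a point is covered iff (Δx)²+(Δy)² ≤ 3² = 9.
  P (11, 2): covers {Southcross, Westmoor} → 72
  Q (2, 6): covers {Midtown} → 20
  R (7, 0): covers {Westmoor} → 70
Maximum coverage at P: 72 weekly shipments.

P, covering 72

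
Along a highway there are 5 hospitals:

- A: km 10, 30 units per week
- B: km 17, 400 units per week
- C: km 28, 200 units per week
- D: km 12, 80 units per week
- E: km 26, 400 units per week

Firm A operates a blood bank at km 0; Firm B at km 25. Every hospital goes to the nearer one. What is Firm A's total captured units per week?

110

The indifferent point is the midpoint (0+25)/2 = 12.5; hospitals left of it (closer to Firm A at 0) go to Firm A, those right go to Firm B.
  A at 10 (w=30) → Firm A
  D at 12 (w=80) → Firm A
  B at 17 (w=400) → Firm B
  E at 26 (w=400) → Firm B
  C at 28 (w=200) → Firm B
Firm A captures 110; Firm B captures 1000.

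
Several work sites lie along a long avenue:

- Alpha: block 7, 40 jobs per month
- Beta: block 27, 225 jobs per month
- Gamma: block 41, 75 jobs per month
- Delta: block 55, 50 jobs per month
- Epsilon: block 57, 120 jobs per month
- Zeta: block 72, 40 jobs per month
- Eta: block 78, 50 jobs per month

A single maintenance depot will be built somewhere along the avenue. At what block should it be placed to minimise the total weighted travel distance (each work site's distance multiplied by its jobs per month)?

For a sum of weighted absolute distances on a line, the optimum is the weighted median (not the mean). Total weight W = 600; half-weight = 300.
Sort by position and accumulate weight:
  block 7 (Alpha, w=40) → cum 40
  block 27 (Beta, w=225) → cum 265
  block 41 (Gamma, w=75) → cum 340  ≥ 300 → median here
  block 55 (Delta, w=50) → cum 390
  block 57 (Epsilon, w=120) → cum 510
  block 72 (Zeta, w=40) → cum 550
  block 78 (Eta, w=50) → cum 600
Optimal location: block 41.

x = 41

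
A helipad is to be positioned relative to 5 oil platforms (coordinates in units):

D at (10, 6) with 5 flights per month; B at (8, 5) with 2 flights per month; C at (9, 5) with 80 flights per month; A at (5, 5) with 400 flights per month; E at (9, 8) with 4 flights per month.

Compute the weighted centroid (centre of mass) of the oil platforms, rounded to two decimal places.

(5.75, 5.03)

The minimiser of Σwᵢ‖p−pᵢ‖² is the weighted centroid p* = (Σwᵢpᵢ)/(Σwᵢ).
Σwᵢ = 491.
Σwᵢxᵢ = 5·10 + 2·8 + 80·9 + 400·5 + 4·9 = 2822.
Σwᵢyᵢ = 5·6 + 2·5 + 80·5 + 400·5 + 4·8 = 2472.
x* = 2822/491 = 5.75, y* = 2472/491 = 5.03.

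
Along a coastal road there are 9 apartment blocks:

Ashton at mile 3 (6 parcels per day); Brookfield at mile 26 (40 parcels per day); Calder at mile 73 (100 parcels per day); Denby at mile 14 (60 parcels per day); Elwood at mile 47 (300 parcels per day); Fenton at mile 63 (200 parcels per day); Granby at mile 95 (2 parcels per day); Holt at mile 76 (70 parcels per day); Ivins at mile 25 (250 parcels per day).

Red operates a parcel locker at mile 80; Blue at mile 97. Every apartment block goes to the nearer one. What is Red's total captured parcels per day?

1026

The indifferent point is the midpoint (80+97)/2 = 88.5; apartment blocks left of it (closer to Red at 80) go to Red, those right go to Blue.
  Ashton at 3 (w=6) → Red
  Denby at 14 (w=60) → Red
  Ivins at 25 (w=250) → Red
  Brookfield at 26 (w=40) → Red
  Elwood at 47 (w=300) → Red
  Fenton at 63 (w=200) → Red
  Calder at 73 (w=100) → Red
  Holt at 76 (w=70) → Red
  Granby at 95 (w=2) → Blue
Red captures 1026; Blue captures 2.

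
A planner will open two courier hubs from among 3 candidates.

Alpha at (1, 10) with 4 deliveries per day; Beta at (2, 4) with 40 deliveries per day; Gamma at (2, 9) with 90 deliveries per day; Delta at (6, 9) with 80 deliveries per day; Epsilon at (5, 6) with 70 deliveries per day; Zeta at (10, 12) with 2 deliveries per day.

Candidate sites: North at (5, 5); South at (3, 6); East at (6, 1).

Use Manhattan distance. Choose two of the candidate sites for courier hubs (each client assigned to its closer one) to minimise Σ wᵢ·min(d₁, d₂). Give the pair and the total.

Evaluate every pair (each demand assigned to the nearer of the two):
  {North, South}: total = 998
  {South, East}: total = 1150
  {North, East}: total = 1320
Best pair: {North, South} with total 998.

{North, South}, total 998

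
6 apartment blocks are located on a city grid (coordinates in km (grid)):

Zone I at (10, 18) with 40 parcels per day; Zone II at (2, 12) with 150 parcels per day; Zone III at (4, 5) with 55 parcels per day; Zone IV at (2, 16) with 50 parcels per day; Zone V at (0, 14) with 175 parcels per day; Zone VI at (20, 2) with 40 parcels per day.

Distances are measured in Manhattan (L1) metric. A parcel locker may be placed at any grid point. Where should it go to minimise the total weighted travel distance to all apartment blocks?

(2, 14)

Manhattan distance separates: Σwᵢ(|x−xᵢ|+|y−yᵢ|) = Σwᵢ|x−xᵢ| + Σwᵢ|y−yᵢ|, so x and y are optimised independently as 1-D weighted medians.
Total weight W = 510; half = 255.
x-coordinate, sorted with cumulative weight:
  x=0 (Zone V, w=175) cum 175
  x=2 (Zone II, w=150) cum 325  ← median
  x=2 (Zone IV, w=50) cum 375
  x=4 (Zone III, w=55) cum 430
  x=10 (Zone I, w=40) cum 470
  x=20 (Zone VI, w=40) cum 510
⇒ x* = 2
y-coordinate, sorted with cumulative weight:
  y=2 (Zone VI, w=40) cum 40
  y=5 (Zone III, w=55) cum 95
  y=12 (Zone II, w=150) cum 245
  y=14 (Zone V, w=175) cum 420  ← median
  y=16 (Zone IV, w=50) cum 470
  y=18 (Zone I, w=40) cum 510
⇒ y* = 14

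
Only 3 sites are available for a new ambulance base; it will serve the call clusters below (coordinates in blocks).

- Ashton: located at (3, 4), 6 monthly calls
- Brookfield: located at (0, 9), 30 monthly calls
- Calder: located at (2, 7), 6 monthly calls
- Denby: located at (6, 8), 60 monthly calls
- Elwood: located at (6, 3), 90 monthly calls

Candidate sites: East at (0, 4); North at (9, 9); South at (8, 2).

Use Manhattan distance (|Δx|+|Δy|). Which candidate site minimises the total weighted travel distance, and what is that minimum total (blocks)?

South, total 1308 blocks

Total weighted distance at each candidate:
  East (0, 4): total = 1428
  North (9, 9): total = 1440
  South (8, 2): total = 1308
Minimum is at South with total 1308 blocks.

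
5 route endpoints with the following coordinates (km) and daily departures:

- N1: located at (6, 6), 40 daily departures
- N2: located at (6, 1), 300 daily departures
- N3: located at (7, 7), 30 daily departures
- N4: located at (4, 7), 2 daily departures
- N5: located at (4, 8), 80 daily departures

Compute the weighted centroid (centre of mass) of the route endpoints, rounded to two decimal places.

The minimiser of Σwᵢ‖p−pᵢ‖² is the weighted centroid p* = (Σwᵢpᵢ)/(Σwᵢ).
Σwᵢ = 452.
Σwᵢxᵢ = 40·6 + 300·6 + 30·7 + 2·4 + 80·4 = 2578.
Σwᵢyᵢ = 40·6 + 300·1 + 30·7 + 2·7 + 80·8 = 1404.
x* = 2578/452 = 5.70, y* = 1404/452 = 3.11.

(5.70, 3.11)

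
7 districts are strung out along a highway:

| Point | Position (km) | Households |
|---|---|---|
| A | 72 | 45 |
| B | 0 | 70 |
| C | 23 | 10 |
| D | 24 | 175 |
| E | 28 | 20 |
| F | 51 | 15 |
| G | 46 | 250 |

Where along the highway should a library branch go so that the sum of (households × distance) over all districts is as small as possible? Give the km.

For a sum of weighted absolute distances on a line, the optimum is the weighted median (not the mean). Total weight W = 585; half-weight = 292.5.
Sort by position and accumulate weight:
  km 0 (B, w=70) → cum 70
  km 23 (C, w=10) → cum 80
  km 24 (D, w=175) → cum 255
  km 28 (E, w=20) → cum 275
  km 46 (G, w=250) → cum 525  ≥ 292.5 → median here
  km 51 (F, w=15) → cum 540
  km 72 (A, w=45) → cum 585
Optimal location: km 46.

x = 46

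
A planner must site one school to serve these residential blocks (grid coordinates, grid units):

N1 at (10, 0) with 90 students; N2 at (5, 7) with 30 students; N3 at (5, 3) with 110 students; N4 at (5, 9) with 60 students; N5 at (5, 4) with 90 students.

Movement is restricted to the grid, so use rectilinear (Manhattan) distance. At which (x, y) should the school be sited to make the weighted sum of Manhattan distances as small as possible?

(5, 3)

Manhattan distance separates: Σwᵢ(|x−xᵢ|+|y−yᵢ|) = Σwᵢ|x−xᵢ| + Σwᵢ|y−yᵢ|, so x and y are optimised independently as 1-D weighted medians.
Total weight W = 380; half = 190.
x-coordinate, sorted with cumulative weight:
  x=5 (N2, w=30) cum 30
  x=5 (N3, w=110) cum 140
  x=5 (N4, w=60) cum 200  ← median
  x=5 (N5, w=90) cum 290
  x=10 (N1, w=90) cum 380
⇒ x* = 5
y-coordinate, sorted with cumulative weight:
  y=0 (N1, w=90) cum 90
  y=3 (N3, w=110) cum 200  ← median
  y=4 (N5, w=90) cum 290
  y=7 (N2, w=30) cum 320
  y=9 (N4, w=60) cum 380
⇒ y* = 3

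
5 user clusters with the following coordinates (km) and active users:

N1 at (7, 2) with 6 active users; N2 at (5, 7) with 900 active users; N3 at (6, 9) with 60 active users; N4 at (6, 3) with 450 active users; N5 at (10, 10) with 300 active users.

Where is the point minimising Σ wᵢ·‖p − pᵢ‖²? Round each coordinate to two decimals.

(6.18, 6.53)

The minimiser of Σwᵢ‖p−pᵢ‖² is the weighted centroid p* = (Σwᵢpᵢ)/(Σwᵢ).
Σwᵢ = 1716.
Σwᵢxᵢ = 6·7 + 900·5 + 60·6 + 450·6 + 300·10 = 10602.
Σwᵢyᵢ = 6·2 + 900·7 + 60·9 + 450·3 + 300·10 = 11202.
x* = 10602/1716 = 6.18, y* = 11202/1716 = 6.53.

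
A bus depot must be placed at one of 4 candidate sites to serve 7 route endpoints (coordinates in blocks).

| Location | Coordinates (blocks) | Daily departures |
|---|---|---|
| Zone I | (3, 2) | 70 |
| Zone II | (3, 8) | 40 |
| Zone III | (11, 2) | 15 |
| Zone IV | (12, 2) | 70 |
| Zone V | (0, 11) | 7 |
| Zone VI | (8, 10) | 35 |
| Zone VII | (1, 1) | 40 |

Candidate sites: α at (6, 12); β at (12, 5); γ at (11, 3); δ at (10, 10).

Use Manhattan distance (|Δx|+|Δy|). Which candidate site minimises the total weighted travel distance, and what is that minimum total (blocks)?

Total weighted distance at each candidate:
  α (6, 12): total = 3364
  β (12, 5): total = 2631
  γ (11, 3): total = 2268
  δ (10, 10): total = 3112
Minimum is at γ with total 2268 blocks.

γ, total 2268 blocks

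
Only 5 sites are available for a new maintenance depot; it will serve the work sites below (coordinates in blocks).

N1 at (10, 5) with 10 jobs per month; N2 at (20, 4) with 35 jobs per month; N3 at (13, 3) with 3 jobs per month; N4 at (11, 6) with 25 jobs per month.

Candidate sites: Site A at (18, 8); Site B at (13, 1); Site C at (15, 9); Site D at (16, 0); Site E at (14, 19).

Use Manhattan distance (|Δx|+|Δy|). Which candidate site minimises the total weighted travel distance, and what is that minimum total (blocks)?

Site A, total 575 blocks

Total weighted distance at each candidate:
  Site A (18, 8): total = 575
  Site B (13, 1): total = 601
  Site C (15, 9): total = 639
  Site D (16, 0): total = 683
  Site E (14, 19): total = 1366
Minimum is at Site A with total 575 blocks.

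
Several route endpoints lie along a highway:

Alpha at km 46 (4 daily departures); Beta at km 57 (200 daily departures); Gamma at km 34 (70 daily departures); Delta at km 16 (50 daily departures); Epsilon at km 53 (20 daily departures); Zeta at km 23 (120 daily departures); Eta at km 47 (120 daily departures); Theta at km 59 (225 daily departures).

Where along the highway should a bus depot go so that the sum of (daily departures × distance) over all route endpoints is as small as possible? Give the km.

x = 57

For a sum of weighted absolute distances on a line, the optimum is the weighted median (not the mean). Total weight W = 809; half-weight = 404.5.
Sort by position and accumulate weight:
  km 16 (Delta, w=50) → cum 50
  km 23 (Zeta, w=120) → cum 170
  km 34 (Gamma, w=70) → cum 240
  km 46 (Alpha, w=4) → cum 244
  km 47 (Eta, w=120) → cum 364
  km 53 (Epsilon, w=20) → cum 384
  km 57 (Beta, w=200) → cum 584  ≥ 404.5 → median here
  km 59 (Theta, w=225) → cum 809
Optimal location: km 57.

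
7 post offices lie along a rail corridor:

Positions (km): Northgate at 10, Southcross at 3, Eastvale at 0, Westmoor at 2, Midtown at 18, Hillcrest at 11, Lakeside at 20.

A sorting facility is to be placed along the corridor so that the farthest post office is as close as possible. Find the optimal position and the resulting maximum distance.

location 10, max distance 10

The 1-center on a line is the midpoint of the two extreme points: leftmost at 0, rightmost at 20.
Optimal location = (0 + 20)/2 = 10; maximum distance = (20 − 0)/2 = 10.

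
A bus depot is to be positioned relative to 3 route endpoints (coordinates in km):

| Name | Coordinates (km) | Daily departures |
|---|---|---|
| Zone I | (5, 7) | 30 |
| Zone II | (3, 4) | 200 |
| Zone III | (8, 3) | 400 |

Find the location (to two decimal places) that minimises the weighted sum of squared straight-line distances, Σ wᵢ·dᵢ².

(6.27, 3.51)

The minimiser of Σwᵢ‖p−pᵢ‖² is the weighted centroid p* = (Σwᵢpᵢ)/(Σwᵢ).
Σwᵢ = 630.
Σwᵢxᵢ = 30·5 + 200·3 + 400·8 = 3950.
Σwᵢyᵢ = 30·7 + 200·4 + 400·3 = 2210.
x* = 3950/630 = 6.27, y* = 2210/630 = 3.51.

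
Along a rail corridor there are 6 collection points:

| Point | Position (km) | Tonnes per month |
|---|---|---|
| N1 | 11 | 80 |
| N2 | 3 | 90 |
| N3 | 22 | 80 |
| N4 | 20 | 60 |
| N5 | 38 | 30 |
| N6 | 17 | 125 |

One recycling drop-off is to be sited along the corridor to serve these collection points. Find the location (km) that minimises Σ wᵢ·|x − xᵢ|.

For a sum of weighted absolute distances on a line, the optimum is the weighted median (not the mean). Total weight W = 465; half-weight = 232.5.
Sort by position and accumulate weight:
  km 3 (N2, w=90) → cum 90
  km 11 (N1, w=80) → cum 170
  km 17 (N6, w=125) → cum 295  ≥ 232.5 → median here
  km 20 (N4, w=60) → cum 355
  km 22 (N3, w=80) → cum 435
  km 38 (N5, w=30) → cum 465
Optimal location: km 17.

x = 17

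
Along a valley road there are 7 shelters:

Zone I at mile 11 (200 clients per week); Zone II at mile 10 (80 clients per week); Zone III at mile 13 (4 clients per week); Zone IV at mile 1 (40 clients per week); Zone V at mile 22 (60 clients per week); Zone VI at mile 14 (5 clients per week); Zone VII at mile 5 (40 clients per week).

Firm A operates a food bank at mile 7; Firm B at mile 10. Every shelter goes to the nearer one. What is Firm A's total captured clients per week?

80

The indifferent point is the midpoint (7+10)/2 = 8.5; shelters left of it (closer to Firm A at 7) go to Firm A, those right go to Firm B.
  Zone IV at 1 (w=40) → Firm A
  Zone VII at 5 (w=40) → Firm A
  Zone II at 10 (w=80) → Firm B
  Zone I at 11 (w=200) → Firm B
  Zone III at 13 (w=4) → Firm B
  Zone VI at 14 (w=5) → Firm B
  Zone V at 22 (w=60) → Firm B
Firm A captures 80; Firm B captures 349.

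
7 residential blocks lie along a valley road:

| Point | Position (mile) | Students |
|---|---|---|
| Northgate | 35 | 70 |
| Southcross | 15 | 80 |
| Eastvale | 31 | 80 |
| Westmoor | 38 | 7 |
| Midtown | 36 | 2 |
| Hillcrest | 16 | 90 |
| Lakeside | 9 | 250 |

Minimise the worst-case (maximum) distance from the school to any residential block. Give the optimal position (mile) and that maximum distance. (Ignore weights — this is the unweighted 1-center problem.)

The 1-center on a line is the midpoint of the two extreme points: leftmost at 9, rightmost at 38.
Optimal location = (9 + 38)/2 = 23.5; maximum distance = (38 − 9)/2 = 14.5.

location 23.5, max distance 14.5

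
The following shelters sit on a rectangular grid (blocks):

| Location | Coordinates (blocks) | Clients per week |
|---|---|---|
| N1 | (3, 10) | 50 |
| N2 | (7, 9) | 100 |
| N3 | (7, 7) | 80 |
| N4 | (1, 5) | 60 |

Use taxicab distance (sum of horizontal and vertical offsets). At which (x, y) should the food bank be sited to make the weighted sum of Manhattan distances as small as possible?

Manhattan distance separates: Σwᵢ(|x−xᵢ|+|y−yᵢ|) = Σwᵢ|x−xᵢ| + Σwᵢ|y−yᵢ|, so x and y are optimised independently as 1-D weighted medians.
Total weight W = 290; half = 145.
x-coordinate, sorted with cumulative weight:
  x=1 (N4, w=60) cum 60
  x=3 (N1, w=50) cum 110
  x=7 (N2, w=100) cum 210  ← median
  x=7 (N3, w=80) cum 290
⇒ x* = 7
y-coordinate, sorted with cumulative weight:
  y=5 (N4, w=60) cum 60
  y=7 (N3, w=80) cum 140
  y=9 (N2, w=100) cum 240  ← median
  y=10 (N1, w=50) cum 290
⇒ y* = 9

(7, 9)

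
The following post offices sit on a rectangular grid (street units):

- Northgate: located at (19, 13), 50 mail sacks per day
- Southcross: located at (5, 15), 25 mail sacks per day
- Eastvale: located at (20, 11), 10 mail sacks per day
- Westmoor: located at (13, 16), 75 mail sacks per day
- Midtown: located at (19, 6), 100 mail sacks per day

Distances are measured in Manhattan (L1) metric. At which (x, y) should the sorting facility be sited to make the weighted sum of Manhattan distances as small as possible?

Manhattan distance separates: Σwᵢ(|x−xᵢ|+|y−yᵢ|) = Σwᵢ|x−xᵢ| + Σwᵢ|y−yᵢ|, so x and y are optimised independently as 1-D weighted medians.
Total weight W = 260; half = 130.
x-coordinate, sorted with cumulative weight:
  x=5 (Southcross, w=25) cum 25
  x=13 (Westmoor, w=75) cum 100
  x=19 (Northgate, w=50) cum 150  ← median
  x=19 (Midtown, w=100) cum 250
  x=20 (Eastvale, w=10) cum 260
⇒ x* = 19
y-coordinate, sorted with cumulative weight:
  y=6 (Midtown, w=100) cum 100
  y=11 (Eastvale, w=10) cum 110
  y=13 (Northgate, w=50) cum 160  ← median
  y=15 (Southcross, w=25) cum 185
  y=16 (Westmoor, w=75) cum 260
⇒ y* = 13

(19, 13)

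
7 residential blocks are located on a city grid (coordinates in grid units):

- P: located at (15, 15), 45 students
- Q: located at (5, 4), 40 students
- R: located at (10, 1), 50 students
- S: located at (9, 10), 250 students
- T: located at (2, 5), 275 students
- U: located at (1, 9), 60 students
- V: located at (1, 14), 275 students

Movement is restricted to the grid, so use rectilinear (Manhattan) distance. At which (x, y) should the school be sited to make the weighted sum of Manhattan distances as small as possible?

Manhattan distance separates: Σwᵢ(|x−xᵢ|+|y−yᵢ|) = Σwᵢ|x−xᵢ| + Σwᵢ|y−yᵢ|, so x and y are optimised independently as 1-D weighted medians.
Total weight W = 995; half = 497.5.
x-coordinate, sorted with cumulative weight:
  x=1 (U, w=60) cum 60
  x=1 (V, w=275) cum 335
  x=2 (T, w=275) cum 610  ← median
  x=5 (Q, w=40) cum 650
  x=9 (S, w=250) cum 900
  x=10 (R, w=50) cum 950
  x=15 (P, w=45) cum 995
⇒ x* = 2
y-coordinate, sorted with cumulative weight:
  y=1 (R, w=50) cum 50
  y=4 (Q, w=40) cum 90
  y=5 (T, w=275) cum 365
  y=9 (U, w=60) cum 425
  y=10 (S, w=250) cum 675  ← median
  y=14 (V, w=275) cum 950
  y=15 (P, w=45) cum 995
⇒ y* = 10

(2, 10)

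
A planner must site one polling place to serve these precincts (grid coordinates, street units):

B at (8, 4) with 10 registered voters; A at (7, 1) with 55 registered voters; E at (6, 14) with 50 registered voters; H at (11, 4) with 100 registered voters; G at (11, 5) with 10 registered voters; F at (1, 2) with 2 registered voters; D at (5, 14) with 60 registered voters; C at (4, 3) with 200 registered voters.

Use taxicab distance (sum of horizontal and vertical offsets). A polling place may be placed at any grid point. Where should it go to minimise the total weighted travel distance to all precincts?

(5, 3)

Manhattan distance separates: Σwᵢ(|x−xᵢ|+|y−yᵢ|) = Σwᵢ|x−xᵢ| + Σwᵢ|y−yᵢ|, so x and y are optimised independently as 1-D weighted medians.
Total weight W = 487; half = 243.5.
x-coordinate, sorted with cumulative weight:
  x=1 (F, w=2) cum 2
  x=4 (C, w=200) cum 202
  x=5 (D, w=60) cum 262  ← median
  x=6 (E, w=50) cum 312
  x=7 (A, w=55) cum 367
  x=8 (B, w=10) cum 377
  x=11 (H, w=100) cum 477
  x=11 (G, w=10) cum 487
⇒ x* = 5
y-coordinate, sorted with cumulative weight:
  y=1 (A, w=55) cum 55
  y=2 (F, w=2) cum 57
  y=3 (C, w=200) cum 257  ← median
  y=4 (B, w=10) cum 267
  y=4 (H, w=100) cum 367
  y=5 (G, w=10) cum 377
  y=14 (E, w=50) cum 427
  y=14 (D, w=60) cum 487
⇒ y* = 3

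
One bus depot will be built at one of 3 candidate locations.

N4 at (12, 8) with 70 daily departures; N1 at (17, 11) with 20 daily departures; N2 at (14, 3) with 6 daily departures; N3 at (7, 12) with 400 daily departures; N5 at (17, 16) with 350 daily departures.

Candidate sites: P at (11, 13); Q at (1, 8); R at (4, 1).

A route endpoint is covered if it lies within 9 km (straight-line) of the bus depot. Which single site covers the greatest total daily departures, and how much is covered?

P, covering 840

Coverage radius r = 9 km; a point is covered iff (Δx)²+(Δy)² ≤ 9² = 81.
  P (11, 13): covers {N4, N1, N3, N5} → 840
  Q (1, 8): covers {N3} → 400
  R (4, 1): covers {none} → 0
Maximum coverage at P: 840 daily departures.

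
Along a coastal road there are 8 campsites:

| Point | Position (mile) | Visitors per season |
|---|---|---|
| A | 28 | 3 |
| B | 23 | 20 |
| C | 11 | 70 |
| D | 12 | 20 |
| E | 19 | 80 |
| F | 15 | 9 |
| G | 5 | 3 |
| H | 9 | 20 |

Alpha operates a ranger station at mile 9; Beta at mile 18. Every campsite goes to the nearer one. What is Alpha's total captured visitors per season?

113

The indifferent point is the midpoint (9+18)/2 = 13.5; campsites left of it (closer to Alpha at 9) go to Alpha, those right go to Beta.
  G at 5 (w=3) → Alpha
  H at 9 (w=20) → Alpha
  C at 11 (w=70) → Alpha
  D at 12 (w=20) → Alpha
  F at 15 (w=9) → Beta
  E at 19 (w=80) → Beta
  B at 23 (w=20) → Beta
  A at 28 (w=3) → Beta
Alpha captures 113; Beta captures 112.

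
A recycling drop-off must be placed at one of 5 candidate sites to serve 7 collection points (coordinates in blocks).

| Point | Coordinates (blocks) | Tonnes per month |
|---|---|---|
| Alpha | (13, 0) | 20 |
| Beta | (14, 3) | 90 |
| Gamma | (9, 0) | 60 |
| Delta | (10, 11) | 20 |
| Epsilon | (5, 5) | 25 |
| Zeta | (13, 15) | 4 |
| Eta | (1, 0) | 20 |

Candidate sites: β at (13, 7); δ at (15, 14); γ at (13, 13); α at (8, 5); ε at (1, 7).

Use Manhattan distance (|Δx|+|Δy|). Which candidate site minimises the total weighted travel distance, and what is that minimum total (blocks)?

Total weighted distance at each candidate:
  β (13, 7): total = 2052
  δ (15, 14): total = 3807
  γ (13, 13): total = 3278
  α (8, 5): total = 1815
  ε (1, 7): total = 3440
Minimum is at α with total 1815 blocks.

α, total 1815 blocks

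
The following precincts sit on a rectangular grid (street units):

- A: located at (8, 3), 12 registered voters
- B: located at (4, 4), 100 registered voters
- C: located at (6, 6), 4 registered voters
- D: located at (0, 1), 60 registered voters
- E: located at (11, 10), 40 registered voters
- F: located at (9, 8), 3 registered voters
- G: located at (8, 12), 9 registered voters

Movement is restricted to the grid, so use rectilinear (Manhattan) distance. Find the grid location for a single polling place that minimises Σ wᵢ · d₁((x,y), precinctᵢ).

Manhattan distance separates: Σwᵢ(|x−xᵢ|+|y−yᵢ|) = Σwᵢ|x−xᵢ| + Σwᵢ|y−yᵢ|, so x and y are optimised independently as 1-D weighted medians.
Total weight W = 228; half = 114.
x-coordinate, sorted with cumulative weight:
  x=0 (D, w=60) cum 60
  x=4 (B, w=100) cum 160  ← median
  x=6 (C, w=4) cum 164
  x=8 (A, w=12) cum 176
  x=8 (G, w=9) cum 185
  x=9 (F, w=3) cum 188
  x=11 (E, w=40) cum 228
⇒ x* = 4
y-coordinate, sorted with cumulative weight:
  y=1 (D, w=60) cum 60
  y=3 (A, w=12) cum 72
  y=4 (B, w=100) cum 172  ← median
  y=6 (C, w=4) cum 176
  y=8 (F, w=3) cum 179
  y=10 (E, w=40) cum 219
  y=12 (G, w=9) cum 228
⇒ y* = 4

(4, 4)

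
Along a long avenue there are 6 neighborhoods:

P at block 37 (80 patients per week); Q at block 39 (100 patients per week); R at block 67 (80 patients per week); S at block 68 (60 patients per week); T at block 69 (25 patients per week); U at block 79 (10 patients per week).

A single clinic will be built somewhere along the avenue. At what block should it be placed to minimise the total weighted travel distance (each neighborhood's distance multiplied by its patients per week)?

For a sum of weighted absolute distances on a line, the optimum is the weighted median (not the mean). Total weight W = 355; half-weight = 177.5.
Sort by position and accumulate weight:
  block 37 (P, w=80) → cum 80
  block 39 (Q, w=100) → cum 180  ≥ 177.5 → median here
  block 67 (R, w=80) → cum 260
  block 68 (S, w=60) → cum 320
  block 69 (T, w=25) → cum 345
  block 79 (U, w=10) → cum 355
Optimal location: block 39.

x = 39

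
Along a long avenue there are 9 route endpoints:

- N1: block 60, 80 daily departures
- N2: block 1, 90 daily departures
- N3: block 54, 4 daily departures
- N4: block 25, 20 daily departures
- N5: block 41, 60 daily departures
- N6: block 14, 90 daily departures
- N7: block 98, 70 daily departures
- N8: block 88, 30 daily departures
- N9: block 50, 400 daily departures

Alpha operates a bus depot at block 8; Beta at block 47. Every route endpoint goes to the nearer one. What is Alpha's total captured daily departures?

The indifferent point is the midpoint (8+47)/2 = 27.5; route endpoints left of it (closer to Alpha at 8) go to Alpha, those right go to Beta.
  N2 at 1 (w=90) → Alpha
  N6 at 14 (w=90) → Alpha
  N4 at 25 (w=20) → Alpha
  N5 at 41 (w=60) → Beta
  N9 at 50 (w=400) → Beta
  N3 at 54 (w=4) → Beta
  N1 at 60 (w=80) → Beta
  N8 at 88 (w=30) → Beta
  N7 at 98 (w=70) → Beta
Alpha captures 200; Beta captures 644.

200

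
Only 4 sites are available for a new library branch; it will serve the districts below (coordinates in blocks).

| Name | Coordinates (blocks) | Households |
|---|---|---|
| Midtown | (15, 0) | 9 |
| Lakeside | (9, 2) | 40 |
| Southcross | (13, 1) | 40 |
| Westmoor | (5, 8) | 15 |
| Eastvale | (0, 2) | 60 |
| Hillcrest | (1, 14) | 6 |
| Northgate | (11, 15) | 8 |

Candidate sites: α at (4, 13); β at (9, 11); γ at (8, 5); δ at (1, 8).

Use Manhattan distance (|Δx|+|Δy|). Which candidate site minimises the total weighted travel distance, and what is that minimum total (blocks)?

Total weighted distance at each candidate:
  α (4, 13): total = 2782
  β (9, 11): total = 2372
  γ (8, 5): total = 1578
  δ (1, 8): total = 2170
Minimum is at γ with total 1578 blocks.

γ, total 1578 blocks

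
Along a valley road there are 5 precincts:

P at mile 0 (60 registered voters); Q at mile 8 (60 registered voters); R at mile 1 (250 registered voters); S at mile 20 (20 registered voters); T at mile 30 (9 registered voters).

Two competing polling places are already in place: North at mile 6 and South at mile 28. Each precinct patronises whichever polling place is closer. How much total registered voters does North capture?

370

The indifferent point is the midpoint (6+28)/2 = 17; precincts left of it (closer to North at 6) go to North, those right go to South.
  P at 0 (w=60) → North
  R at 1 (w=250) → North
  Q at 8 (w=60) → North
  S at 20 (w=20) → South
  T at 30 (w=9) → South
North captures 370; South captures 29.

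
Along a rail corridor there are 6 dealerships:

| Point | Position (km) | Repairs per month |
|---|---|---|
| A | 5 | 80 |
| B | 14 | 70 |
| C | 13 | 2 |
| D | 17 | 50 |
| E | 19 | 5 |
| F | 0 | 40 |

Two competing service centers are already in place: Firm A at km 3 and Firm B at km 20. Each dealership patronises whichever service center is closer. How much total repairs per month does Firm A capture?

The indifferent point is the midpoint (3+20)/2 = 11.5; dealerships left of it (closer to Firm A at 3) go to Firm A, those right go to Firm B.
  F at 0 (w=40) → Firm A
  A at 5 (w=80) → Firm A
  C at 13 (w=2) → Firm B
  B at 14 (w=70) → Firm B
  D at 17 (w=50) → Firm B
  E at 19 (w=5) → Firm B
Firm A captures 120; Firm B captures 127.

120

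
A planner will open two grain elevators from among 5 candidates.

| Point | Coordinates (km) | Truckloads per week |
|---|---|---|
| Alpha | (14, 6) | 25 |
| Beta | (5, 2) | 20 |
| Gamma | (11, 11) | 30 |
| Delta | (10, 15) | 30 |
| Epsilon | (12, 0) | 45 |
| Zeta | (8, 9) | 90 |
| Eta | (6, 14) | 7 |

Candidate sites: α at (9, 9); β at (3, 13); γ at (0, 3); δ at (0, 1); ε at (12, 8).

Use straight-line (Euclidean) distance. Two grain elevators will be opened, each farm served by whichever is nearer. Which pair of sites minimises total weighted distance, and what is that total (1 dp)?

{α, ε}, total 990.1

Evaluate every pair (each demand assigned to the nearer of the two):
  {α, ε}: total = 990.1
  {α, γ}: total = 1072.8
  {α, δ}: total = 1072.8
  {α, β}: total = 1113.4
  {γ, ε}: total = 1276.4
  {δ, ε}: total = 1276.4
  {β, ε}: total = 1321.6
  {β, δ}: total = 2034.0
  {β, γ}: total = 2048.8
  {γ, δ}: total = 2866.2
Best pair: {α, ε} with total 990.1.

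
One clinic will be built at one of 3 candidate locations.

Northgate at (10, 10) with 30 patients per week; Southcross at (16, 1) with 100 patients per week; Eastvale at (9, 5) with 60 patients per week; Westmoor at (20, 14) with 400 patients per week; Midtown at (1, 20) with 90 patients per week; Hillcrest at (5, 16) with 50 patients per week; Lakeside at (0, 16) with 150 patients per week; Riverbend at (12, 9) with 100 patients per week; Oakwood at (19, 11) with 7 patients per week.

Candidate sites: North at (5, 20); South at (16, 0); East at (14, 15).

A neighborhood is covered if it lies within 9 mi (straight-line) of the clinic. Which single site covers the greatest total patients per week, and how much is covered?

Coverage radius r = 9 mi; a point is covered iff (Δx)²+(Δy)² ≤ 9² = 81.
  North (5, 20): covers {Midtown, Hillcrest, Lakeside} → 290
  South (16, 0): covers {Southcross, Eastvale} → 160
  East (14, 15): covers {Northgate, Westmoor, Riverbend, Oakwood} → 537
Maximum coverage at East: 537 patients per week.

East, covering 537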